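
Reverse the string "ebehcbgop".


Input: ebehcbgop
Reading characters right to left:
  Position 8: 'p'
  Position 7: 'o'
  Position 6: 'g'
  Position 5: 'b'
  Position 4: 'c'
  Position 3: 'h'
  Position 2: 'e'
  Position 1: 'b'
  Position 0: 'e'
Reversed: pogbchebe

pogbchebe


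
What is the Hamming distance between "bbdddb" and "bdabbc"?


Comparing "bbdddb" and "bdabbc" position by position:
  Position 0: 'b' vs 'b' => same
  Position 1: 'b' vs 'd' => differ
  Position 2: 'd' vs 'a' => differ
  Position 3: 'd' vs 'b' => differ
  Position 4: 'd' vs 'b' => differ
  Position 5: 'b' vs 'c' => differ
Total differences (Hamming distance): 5

5


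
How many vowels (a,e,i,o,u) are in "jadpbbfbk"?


Input: jadpbbfbk
Checking each character:
  'j' at position 0: consonant
  'a' at position 1: vowel (running total: 1)
  'd' at position 2: consonant
  'p' at position 3: consonant
  'b' at position 4: consonant
  'b' at position 5: consonant
  'f' at position 6: consonant
  'b' at position 7: consonant
  'k' at position 8: consonant
Total vowels: 1

1


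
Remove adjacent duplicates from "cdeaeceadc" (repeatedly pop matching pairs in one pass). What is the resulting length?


Input: cdeaeceadc
Stack-based adjacent duplicate removal:
  Read 'c': push. Stack: c
  Read 'd': push. Stack: cd
  Read 'e': push. Stack: cde
  Read 'a': push. Stack: cdea
  Read 'e': push. Stack: cdeae
  Read 'c': push. Stack: cdeaec
  Read 'e': push. Stack: cdeaece
  Read 'a': push. Stack: cdeaecea
  Read 'd': push. Stack: cdeaecead
  Read 'c': push. Stack: cdeaeceadc
Final stack: "cdeaeceadc" (length 10)

10


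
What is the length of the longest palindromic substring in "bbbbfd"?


Input: "bbbbfd"
Checking substrings for palindromes:
  [0:4] "bbbb" (len 4) => palindrome
  [0:3] "bbb" (len 3) => palindrome
  [1:4] "bbb" (len 3) => palindrome
  [0:2] "bb" (len 2) => palindrome
  [1:3] "bb" (len 2) => palindrome
  [2:4] "bb" (len 2) => palindrome
Longest palindromic substring: "bbbb" with length 4

4


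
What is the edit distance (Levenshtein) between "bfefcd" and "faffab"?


Computing edit distance: "bfefcd" -> "faffab"
DP table:
           f    a    f    f    a    b
      0    1    2    3    4    5    6
  b   1    1    2    3    4    5    5
  f   2    1    2    2    3    4    5
  e   3    2    2    3    3    4    5
  f   4    3    3    2    3    4    5
  c   5    4    4    3    3    4    5
  d   6    5    5    4    4    4    5
Edit distance = dp[6][6] = 5

5


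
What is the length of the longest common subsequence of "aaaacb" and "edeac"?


LCS of "aaaacb" and "edeac"
DP table:
           e    d    e    a    c
      0    0    0    0    0    0
  a   0    0    0    0    1    1
  a   0    0    0    0    1    1
  a   0    0    0    0    1    1
  a   0    0    0    0    1    1
  c   0    0    0    0    1    2
  b   0    0    0    0    1    2
LCS length = dp[6][5] = 2

2


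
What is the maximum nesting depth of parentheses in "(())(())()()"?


Input: "(())(())()()"
Tracking depth:
  Position 0 '(': depth becomes 1
  Position 1 '(': depth becomes 2
  Position 2 ')': depth becomes 1
  Position 3 ')': depth becomes 0
  Position 4 '(': depth becomes 1
  Position 5 '(': depth becomes 2
  Position 6 ')': depth becomes 1
  Position 7 ')': depth becomes 0
  Position 8 '(': depth becomes 1
  Position 9 ')': depth becomes 0
  Position 10 '(': depth becomes 1
  Position 11 ')': depth becomes 0
Maximum depth reached: 2

2


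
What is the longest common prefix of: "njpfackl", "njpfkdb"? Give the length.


Words: njpfackl, njpfkdb
  Position 0: all 'n' => match
  Position 1: all 'j' => match
  Position 2: all 'p' => match
  Position 3: all 'f' => match
  Position 4: ('a', 'k') => mismatch, stop
LCP = "njpf" (length 4)

4


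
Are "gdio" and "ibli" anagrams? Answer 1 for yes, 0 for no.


Strings: "gdio", "ibli"
Sorted first:  dgio
Sorted second: biil
Differ at position 0: 'd' vs 'b' => not anagrams

0


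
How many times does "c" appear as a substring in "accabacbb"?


Searching for "c" in "accabacbb"
Scanning each position:
  Position 0: "a" => no
  Position 1: "c" => MATCH
  Position 2: "c" => MATCH
  Position 3: "a" => no
  Position 4: "b" => no
  Position 5: "a" => no
  Position 6: "c" => MATCH
  Position 7: "b" => no
  Position 8: "b" => no
Total occurrences: 3

3


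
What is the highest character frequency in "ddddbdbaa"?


Input: ddddbdbaa
Character counts:
  'a': 2
  'b': 2
  'd': 5
Maximum frequency: 5

5


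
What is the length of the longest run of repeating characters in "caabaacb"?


Input: "caabaacb"
Scanning for longest run:
  Position 1 ('a'): new char, reset run to 1
  Position 2 ('a'): continues run of 'a', length=2
  Position 3 ('b'): new char, reset run to 1
  Position 4 ('a'): new char, reset run to 1
  Position 5 ('a'): continues run of 'a', length=2
  Position 6 ('c'): new char, reset run to 1
  Position 7 ('b'): new char, reset run to 1
Longest run: 'a' with length 2

2


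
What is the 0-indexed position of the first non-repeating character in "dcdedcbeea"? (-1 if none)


Input: dcdedcbeea
Character frequencies:
  'a': 1
  'b': 1
  'c': 2
  'd': 3
  'e': 3
Scanning left to right for freq == 1:
  Position 0 ('d'): freq=3, skip
  Position 1 ('c'): freq=2, skip
  Position 2 ('d'): freq=3, skip
  Position 3 ('e'): freq=3, skip
  Position 4 ('d'): freq=3, skip
  Position 5 ('c'): freq=2, skip
  Position 6 ('b'): unique! => answer = 6

6


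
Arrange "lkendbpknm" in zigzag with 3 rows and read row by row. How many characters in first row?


Zigzag "lkendbpknm" into 3 rows:
Placing characters:
  'l' => row 0
  'k' => row 1
  'e' => row 2
  'n' => row 1
  'd' => row 0
  'b' => row 1
  'p' => row 2
  'k' => row 1
  'n' => row 0
  'm' => row 1
Rows:
  Row 0: "ldn"
  Row 1: "knbkm"
  Row 2: "ep"
First row length: 3

3


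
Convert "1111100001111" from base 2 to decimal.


Input: "1111100001111" in base 2
Positional expansion:
  Digit '1' (value 1) x 2^12 = 4096
  Digit '1' (value 1) x 2^11 = 2048
  Digit '1' (value 1) x 2^10 = 1024
  Digit '1' (value 1) x 2^9 = 512
  Digit '1' (value 1) x 2^8 = 256
  Digit '0' (value 0) x 2^7 = 0
  Digit '0' (value 0) x 2^6 = 0
  Digit '0' (value 0) x 2^5 = 0
  Digit '0' (value 0) x 2^4 = 0
  Digit '1' (value 1) x 2^3 = 8
  Digit '1' (value 1) x 2^2 = 4
  Digit '1' (value 1) x 2^1 = 2
  Digit '1' (value 1) x 2^0 = 1
Sum = 7951

7951


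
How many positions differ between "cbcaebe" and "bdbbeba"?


Comparing "cbcaebe" and "bdbbeba" position by position:
  Position 0: 'c' vs 'b' => DIFFER
  Position 1: 'b' vs 'd' => DIFFER
  Position 2: 'c' vs 'b' => DIFFER
  Position 3: 'a' vs 'b' => DIFFER
  Position 4: 'e' vs 'e' => same
  Position 5: 'b' vs 'b' => same
  Position 6: 'e' vs 'a' => DIFFER
Positions that differ: 5

5


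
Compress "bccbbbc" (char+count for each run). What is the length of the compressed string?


Input: bccbbbc
Runs:
  'b' x 1 => "b1"
  'c' x 2 => "c2"
  'b' x 3 => "b3"
  'c' x 1 => "c1"
Compressed: "b1c2b3c1"
Compressed length: 8

8


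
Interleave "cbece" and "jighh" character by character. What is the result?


Interleaving "cbece" and "jighh":
  Position 0: 'c' from first, 'j' from second => "cj"
  Position 1: 'b' from first, 'i' from second => "bi"
  Position 2: 'e' from first, 'g' from second => "eg"
  Position 3: 'c' from first, 'h' from second => "ch"
  Position 4: 'e' from first, 'h' from second => "eh"
Result: cjbiegcheh

cjbiegcheh


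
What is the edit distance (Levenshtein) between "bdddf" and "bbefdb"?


Computing edit distance: "bdddf" -> "bbefdb"
DP table:
           b    b    e    f    d    b
      0    1    2    3    4    5    6
  b   1    0    1    2    3    4    5
  d   2    1    1    2    3    3    4
  d   3    2    2    2    3    3    4
  d   4    3    3    3    3    3    4
  f   5    4    4    4    3    4    4
Edit distance = dp[5][6] = 4

4


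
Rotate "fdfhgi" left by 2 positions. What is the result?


Input: "fdfhgi", rotate left by 2
First 2 characters: "fd"
Remaining characters: "fhgi"
Concatenate remaining + first: "fhgi" + "fd" = "fhgifd"

fhgifd


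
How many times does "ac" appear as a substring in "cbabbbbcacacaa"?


Searching for "ac" in "cbabbbbcacacaa"
Scanning each position:
  Position 0: "cb" => no
  Position 1: "ba" => no
  Position 2: "ab" => no
  Position 3: "bb" => no
  Position 4: "bb" => no
  Position 5: "bb" => no
  Position 6: "bc" => no
  Position 7: "ca" => no
  Position 8: "ac" => MATCH
  Position 9: "ca" => no
  Position 10: "ac" => MATCH
  Position 11: "ca" => no
  Position 12: "aa" => no
Total occurrences: 2

2


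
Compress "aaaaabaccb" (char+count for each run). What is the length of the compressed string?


Input: aaaaabaccb
Runs:
  'a' x 5 => "a5"
  'b' x 1 => "b1"
  'a' x 1 => "a1"
  'c' x 2 => "c2"
  'b' x 1 => "b1"
Compressed: "a5b1a1c2b1"
Compressed length: 10

10


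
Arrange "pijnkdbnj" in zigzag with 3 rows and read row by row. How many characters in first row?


Zigzag "pijnkdbnj" into 3 rows:
Placing characters:
  'p' => row 0
  'i' => row 1
  'j' => row 2
  'n' => row 1
  'k' => row 0
  'd' => row 1
  'b' => row 2
  'n' => row 1
  'j' => row 0
Rows:
  Row 0: "pkj"
  Row 1: "indn"
  Row 2: "jb"
First row length: 3

3


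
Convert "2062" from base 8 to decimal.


Input: "2062" in base 8
Positional expansion:
  Digit '2' (value 2) x 8^3 = 1024
  Digit '0' (value 0) x 8^2 = 0
  Digit '6' (value 6) x 8^1 = 48
  Digit '2' (value 2) x 8^0 = 2
Sum = 1074

1074


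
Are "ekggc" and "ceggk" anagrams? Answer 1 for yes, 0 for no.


Strings: "ekggc", "ceggk"
Sorted first:  ceggk
Sorted second: ceggk
Sorted forms match => anagrams

1


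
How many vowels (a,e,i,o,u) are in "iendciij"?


Input: iendciij
Checking each character:
  'i' at position 0: vowel (running total: 1)
  'e' at position 1: vowel (running total: 2)
  'n' at position 2: consonant
  'd' at position 3: consonant
  'c' at position 4: consonant
  'i' at position 5: vowel (running total: 3)
  'i' at position 6: vowel (running total: 4)
  'j' at position 7: consonant
Total vowels: 4

4


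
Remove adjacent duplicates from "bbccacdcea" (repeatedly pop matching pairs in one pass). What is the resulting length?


Input: bbccacdcea
Stack-based adjacent duplicate removal:
  Read 'b': push. Stack: b
  Read 'b': matches stack top 'b' => pop. Stack: (empty)
  Read 'c': push. Stack: c
  Read 'c': matches stack top 'c' => pop. Stack: (empty)
  Read 'a': push. Stack: a
  Read 'c': push. Stack: ac
  Read 'd': push. Stack: acd
  Read 'c': push. Stack: acdc
  Read 'e': push. Stack: acdce
  Read 'a': push. Stack: acdcea
Final stack: "acdcea" (length 6)

6


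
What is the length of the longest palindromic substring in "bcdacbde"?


Input: "bcdacbde"
Checking substrings for palindromes:
  No multi-char palindromic substrings found
Longest palindromic substring: "b" with length 1

1


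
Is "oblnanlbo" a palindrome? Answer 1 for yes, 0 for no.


Input: oblnanlbo
Reversed: oblnanlbo
  Compare pos 0 ('o') with pos 8 ('o'): match
  Compare pos 1 ('b') with pos 7 ('b'): match
  Compare pos 2 ('l') with pos 6 ('l'): match
  Compare pos 3 ('n') with pos 5 ('n'): match
Result: palindrome

1


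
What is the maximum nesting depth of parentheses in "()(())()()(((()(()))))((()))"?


Input: "()(())()()(((()(()))))((()))"
Tracking depth:
  Position 0 '(': depth becomes 1
  Position 1 ')': depth becomes 0
  Position 2 '(': depth becomes 1
  Position 3 '(': depth becomes 2
  Position 4 ')': depth becomes 1
  Position 5 ')': depth becomes 0
  Position 6 '(': depth becomes 1
  Position 7 ')': depth becomes 0
  Position 8 '(': depth becomes 1
  Position 9 ')': depth becomes 0
  Position 10 '(': depth becomes 1
  Position 11 '(': depth becomes 2
  Position 12 '(': depth becomes 3
  Position 13 '(': depth becomes 4
  Position 14 ')': depth becomes 3
  Position 15 '(': depth becomes 4
  Position 16 '(': depth becomes 5
  Position 17 ')': depth becomes 4
  Position 18 ')': depth becomes 3
  Position 19 ')': depth becomes 2
  Position 20 ')': depth becomes 1
  Position 21 ')': depth becomes 0
  Position 22 '(': depth becomes 1
  Position 23 '(': depth becomes 2
  Position 24 '(': depth becomes 3
  Position 25 ')': depth becomes 2
  Position 26 ')': depth becomes 1
  Position 27 ')': depth becomes 0
Maximum depth reached: 5

5


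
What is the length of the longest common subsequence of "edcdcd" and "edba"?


LCS of "edcdcd" and "edba"
DP table:
           e    d    b    a
      0    0    0    0    0
  e   0    1    1    1    1
  d   0    1    2    2    2
  c   0    1    2    2    2
  d   0    1    2    2    2
  c   0    1    2    2    2
  d   0    1    2    2    2
LCS length = dp[6][4] = 2

2


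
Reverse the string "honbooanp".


Input: honbooanp
Reading characters right to left:
  Position 8: 'p'
  Position 7: 'n'
  Position 6: 'a'
  Position 5: 'o'
  Position 4: 'o'
  Position 3: 'b'
  Position 2: 'n'
  Position 1: 'o'
  Position 0: 'h'
Reversed: pnaoobnoh

pnaoobnoh


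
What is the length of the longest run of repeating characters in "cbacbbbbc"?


Input: "cbacbbbbc"
Scanning for longest run:
  Position 1 ('b'): new char, reset run to 1
  Position 2 ('a'): new char, reset run to 1
  Position 3 ('c'): new char, reset run to 1
  Position 4 ('b'): new char, reset run to 1
  Position 5 ('b'): continues run of 'b', length=2
  Position 6 ('b'): continues run of 'b', length=3
  Position 7 ('b'): continues run of 'b', length=4
  Position 8 ('c'): new char, reset run to 1
Longest run: 'b' with length 4

4


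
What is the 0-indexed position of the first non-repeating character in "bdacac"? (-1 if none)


Input: bdacac
Character frequencies:
  'a': 2
  'b': 1
  'c': 2
  'd': 1
Scanning left to right for freq == 1:
  Position 0 ('b'): unique! => answer = 0

0


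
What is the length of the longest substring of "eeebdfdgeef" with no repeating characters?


Input: "eeebdfdgeef"
Sliding window (track last position of each char):
  Position 0 ('e'): window [0,0] length 1 -- new best
  Position 1 ('e'): repeat (last at 0), move window start to 1
  Position 1 ('e'): window [1,1] length 1
  Position 2 ('e'): repeat (last at 1), move window start to 2
  Position 2 ('e'): window [2,2] length 1
  Position 3 ('b'): window [2,3] length 2 -- new best
  Position 4 ('d'): window [2,4] length 3 -- new best
  Position 5 ('f'): window [2,5] length 4 -- new best
  Position 6 ('d'): repeat (last at 4), move window start to 5
  Position 6 ('d'): window [5,6] length 2
  Position 7 ('g'): window [5,7] length 3
  Position 8 ('e'): window [5,8] length 4
  Position 9 ('e'): repeat (last at 8), move window start to 9
  Position 9 ('e'): window [9,9] length 1
  Position 10 ('f'): window [9,10] length 2
Longest substring with no repeats: "ebdf" with length 4

4


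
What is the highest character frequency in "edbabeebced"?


Input: edbabeebced
Character counts:
  'a': 1
  'b': 3
  'c': 1
  'd': 2
  'e': 4
Maximum frequency: 4

4


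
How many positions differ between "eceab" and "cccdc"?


Comparing "eceab" and "cccdc" position by position:
  Position 0: 'e' vs 'c' => DIFFER
  Position 1: 'c' vs 'c' => same
  Position 2: 'e' vs 'c' => DIFFER
  Position 3: 'a' vs 'd' => DIFFER
  Position 4: 'b' vs 'c' => DIFFER
Positions that differ: 4

4


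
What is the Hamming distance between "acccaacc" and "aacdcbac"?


Comparing "acccaacc" and "aacdcbac" position by position:
  Position 0: 'a' vs 'a' => same
  Position 1: 'c' vs 'a' => differ
  Position 2: 'c' vs 'c' => same
  Position 3: 'c' vs 'd' => differ
  Position 4: 'a' vs 'c' => differ
  Position 5: 'a' vs 'b' => differ
  Position 6: 'c' vs 'a' => differ
  Position 7: 'c' vs 'c' => same
Total differences (Hamming distance): 5

5


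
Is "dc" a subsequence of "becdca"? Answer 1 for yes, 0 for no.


Check if "dc" is a subsequence of "becdca"
Greedy scan:
  Position 0 ('b'): no match needed
  Position 1 ('e'): no match needed
  Position 2 ('c'): no match needed
  Position 3 ('d'): matches sub[0] = 'd'
  Position 4 ('c'): matches sub[1] = 'c'
  Position 5 ('a'): no match needed
All 2 characters matched => is a subsequence

1


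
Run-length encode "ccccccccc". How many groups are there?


Input: ccccccccc
Scanning for consecutive runs:
  Group 1: 'c' x 9 (positions 0-8)
Total groups: 1

1


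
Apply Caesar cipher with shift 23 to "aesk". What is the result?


Caesar cipher: shift "aesk" by 23
  'a' (pos 0) + 23 = pos 23 = 'x'
  'e' (pos 4) + 23 = pos 1 = 'b'
  's' (pos 18) + 23 = pos 15 = 'p'
  'k' (pos 10) + 23 = pos 7 = 'h'
Result: xbph

xbph


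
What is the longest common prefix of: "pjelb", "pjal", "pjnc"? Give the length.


Words: pjelb, pjal, pjnc
  Position 0: all 'p' => match
  Position 1: all 'j' => match
  Position 2: ('e', 'a', 'n') => mismatch, stop
LCP = "pj" (length 2)

2


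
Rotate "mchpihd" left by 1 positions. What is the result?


Input: "mchpihd", rotate left by 1
First 1 characters: "m"
Remaining characters: "chpihd"
Concatenate remaining + first: "chpihd" + "m" = "chpihdm"

chpihdm


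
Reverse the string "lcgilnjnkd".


Input: lcgilnjnkd
Reading characters right to left:
  Position 9: 'd'
  Position 8: 'k'
  Position 7: 'n'
  Position 6: 'j'
  Position 5: 'n'
  Position 4: 'l'
  Position 3: 'i'
  Position 2: 'g'
  Position 1: 'c'
  Position 0: 'l'
Reversed: dknjnligcl

dknjnligcl


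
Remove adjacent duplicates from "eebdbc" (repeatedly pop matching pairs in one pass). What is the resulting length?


Input: eebdbc
Stack-based adjacent duplicate removal:
  Read 'e': push. Stack: e
  Read 'e': matches stack top 'e' => pop. Stack: (empty)
  Read 'b': push. Stack: b
  Read 'd': push. Stack: bd
  Read 'b': push. Stack: bdb
  Read 'c': push. Stack: bdbc
Final stack: "bdbc" (length 4)

4


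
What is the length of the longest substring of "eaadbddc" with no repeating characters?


Input: "eaadbddc"
Sliding window (track last position of each char):
  Position 0 ('e'): window [0,0] length 1 -- new best
  Position 1 ('a'): window [0,1] length 2 -- new best
  Position 2 ('a'): repeat (last at 1), move window start to 2
  Position 2 ('a'): window [2,2] length 1
  Position 3 ('d'): window [2,3] length 2
  Position 4 ('b'): window [2,4] length 3 -- new best
  Position 5 ('d'): repeat (last at 3), move window start to 4
  Position 5 ('d'): window [4,5] length 2
  Position 6 ('d'): repeat (last at 5), move window start to 6
  Position 6 ('d'): window [6,6] length 1
  Position 7 ('c'): window [6,7] length 2
Longest substring with no repeats: "adb" with length 3

3


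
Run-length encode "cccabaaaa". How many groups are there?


Input: cccabaaaa
Scanning for consecutive runs:
  Group 1: 'c' x 3 (positions 0-2)
  Group 2: 'a' x 1 (positions 3-3)
  Group 3: 'b' x 1 (positions 4-4)
  Group 4: 'a' x 4 (positions 5-8)
Total groups: 4

4


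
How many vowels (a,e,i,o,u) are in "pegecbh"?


Input: pegecbh
Checking each character:
  'p' at position 0: consonant
  'e' at position 1: vowel (running total: 1)
  'g' at position 2: consonant
  'e' at position 3: vowel (running total: 2)
  'c' at position 4: consonant
  'b' at position 5: consonant
  'h' at position 6: consonant
Total vowels: 2

2


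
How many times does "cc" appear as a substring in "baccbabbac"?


Searching for "cc" in "baccbabbac"
Scanning each position:
  Position 0: "ba" => no
  Position 1: "ac" => no
  Position 2: "cc" => MATCH
  Position 3: "cb" => no
  Position 4: "ba" => no
  Position 5: "ab" => no
  Position 6: "bb" => no
  Position 7: "ba" => no
  Position 8: "ac" => no
Total occurrences: 1

1


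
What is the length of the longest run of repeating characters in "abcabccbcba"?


Input: "abcabccbcba"
Scanning for longest run:
  Position 1 ('b'): new char, reset run to 1
  Position 2 ('c'): new char, reset run to 1
  Position 3 ('a'): new char, reset run to 1
  Position 4 ('b'): new char, reset run to 1
  Position 5 ('c'): new char, reset run to 1
  Position 6 ('c'): continues run of 'c', length=2
  Position 7 ('b'): new char, reset run to 1
  Position 8 ('c'): new char, reset run to 1
  Position 9 ('b'): new char, reset run to 1
  Position 10 ('a'): new char, reset run to 1
Longest run: 'c' with length 2

2


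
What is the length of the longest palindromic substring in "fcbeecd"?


Input: "fcbeecd"
Checking substrings for palindromes:
  [3:5] "ee" (len 2) => palindrome
Longest palindromic substring: "ee" with length 2

2


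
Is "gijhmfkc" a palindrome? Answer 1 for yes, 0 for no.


Input: gijhmfkc
Reversed: ckfmhjig
  Compare pos 0 ('g') with pos 7 ('c'): MISMATCH
  Compare pos 1 ('i') with pos 6 ('k'): MISMATCH
  Compare pos 2 ('j') with pos 5 ('f'): MISMATCH
  Compare pos 3 ('h') with pos 4 ('m'): MISMATCH
Result: not a palindrome

0


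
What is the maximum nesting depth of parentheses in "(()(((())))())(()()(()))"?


Input: "(()(((())))())(()()(()))"
Tracking depth:
  Position 0 '(': depth becomes 1
  Position 1 '(': depth becomes 2
  Position 2 ')': depth becomes 1
  Position 3 '(': depth becomes 2
  Position 4 '(': depth becomes 3
  Position 5 '(': depth becomes 4
  Position 6 '(': depth becomes 5
  Position 7 ')': depth becomes 4
  Position 8 ')': depth becomes 3
  Position 9 ')': depth becomes 2
  Position 10 ')': depth becomes 1
  Position 11 '(': depth becomes 2
  Position 12 ')': depth becomes 1
  Position 13 ')': depth becomes 0
  Position 14 '(': depth becomes 1
  Position 15 '(': depth becomes 2
  Position 16 ')': depth becomes 1
  Position 17 '(': depth becomes 2
  Position 18 ')': depth becomes 1
  Position 19 '(': depth becomes 2
  Position 20 '(': depth becomes 3
  Position 21 ')': depth becomes 2
  Position 22 ')': depth becomes 1
  Position 23 ')': depth becomes 0
Maximum depth reached: 5

5


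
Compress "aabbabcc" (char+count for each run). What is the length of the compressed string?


Input: aabbabcc
Runs:
  'a' x 2 => "a2"
  'b' x 2 => "b2"
  'a' x 1 => "a1"
  'b' x 1 => "b1"
  'c' x 2 => "c2"
Compressed: "a2b2a1b1c2"
Compressed length: 10

10


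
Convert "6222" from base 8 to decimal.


Input: "6222" in base 8
Positional expansion:
  Digit '6' (value 6) x 8^3 = 3072
  Digit '2' (value 2) x 8^2 = 128
  Digit '2' (value 2) x 8^1 = 16
  Digit '2' (value 2) x 8^0 = 2
Sum = 3218

3218


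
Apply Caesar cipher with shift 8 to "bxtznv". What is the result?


Caesar cipher: shift "bxtznv" by 8
  'b' (pos 1) + 8 = pos 9 = 'j'
  'x' (pos 23) + 8 = pos 5 = 'f'
  't' (pos 19) + 8 = pos 1 = 'b'
  'z' (pos 25) + 8 = pos 7 = 'h'
  'n' (pos 13) + 8 = pos 21 = 'v'
  'v' (pos 21) + 8 = pos 3 = 'd'
Result: jfbhvd

jfbhvd


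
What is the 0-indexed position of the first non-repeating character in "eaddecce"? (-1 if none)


Input: eaddecce
Character frequencies:
  'a': 1
  'c': 2
  'd': 2
  'e': 3
Scanning left to right for freq == 1:
  Position 0 ('e'): freq=3, skip
  Position 1 ('a'): unique! => answer = 1

1


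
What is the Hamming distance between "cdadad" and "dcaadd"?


Comparing "cdadad" and "dcaadd" position by position:
  Position 0: 'c' vs 'd' => differ
  Position 1: 'd' vs 'c' => differ
  Position 2: 'a' vs 'a' => same
  Position 3: 'd' vs 'a' => differ
  Position 4: 'a' vs 'd' => differ
  Position 5: 'd' vs 'd' => same
Total differences (Hamming distance): 4

4


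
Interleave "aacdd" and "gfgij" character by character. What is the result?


Interleaving "aacdd" and "gfgij":
  Position 0: 'a' from first, 'g' from second => "ag"
  Position 1: 'a' from first, 'f' from second => "af"
  Position 2: 'c' from first, 'g' from second => "cg"
  Position 3: 'd' from first, 'i' from second => "di"
  Position 4: 'd' from first, 'j' from second => "dj"
Result: agafcgdidj

agafcgdidj


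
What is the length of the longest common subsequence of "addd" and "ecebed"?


LCS of "addd" and "ecebed"
DP table:
           e    c    e    b    e    d
      0    0    0    0    0    0    0
  a   0    0    0    0    0    0    0
  d   0    0    0    0    0    0    1
  d   0    0    0    0    0    0    1
  d   0    0    0    0    0    0    1
LCS length = dp[4][6] = 1

1


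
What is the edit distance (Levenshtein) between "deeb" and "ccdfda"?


Computing edit distance: "deeb" -> "ccdfda"
DP table:
           c    c    d    f    d    a
      0    1    2    3    4    5    6
  d   1    1    2    2    3    4    5
  e   2    2    2    3    3    4    5
  e   3    3    3    3    4    4    5
  b   4    4    4    4    4    5    5
Edit distance = dp[4][6] = 5

5


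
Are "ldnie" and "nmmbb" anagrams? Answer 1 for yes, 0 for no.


Strings: "ldnie", "nmmbb"
Sorted first:  deiln
Sorted second: bbmmn
Differ at position 0: 'd' vs 'b' => not anagrams

0


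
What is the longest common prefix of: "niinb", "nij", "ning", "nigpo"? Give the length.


Words: niinb, nij, ning, nigpo
  Position 0: all 'n' => match
  Position 1: all 'i' => match
  Position 2: ('i', 'j', 'n', 'g') => mismatch, stop
LCP = "ni" (length 2)

2


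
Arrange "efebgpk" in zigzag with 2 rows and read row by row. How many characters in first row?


Zigzag "efebgpk" into 2 rows:
Placing characters:
  'e' => row 0
  'f' => row 1
  'e' => row 0
  'b' => row 1
  'g' => row 0
  'p' => row 1
  'k' => row 0
Rows:
  Row 0: "eegk"
  Row 1: "fbp"
First row length: 4

4


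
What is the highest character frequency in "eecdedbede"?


Input: eecdedbede
Character counts:
  'b': 1
  'c': 1
  'd': 3
  'e': 5
Maximum frequency: 5

5


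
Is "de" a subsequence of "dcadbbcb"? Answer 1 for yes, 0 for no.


Check if "de" is a subsequence of "dcadbbcb"
Greedy scan:
  Position 0 ('d'): matches sub[0] = 'd'
  Position 1 ('c'): no match needed
  Position 2 ('a'): no match needed
  Position 3 ('d'): no match needed
  Position 4 ('b'): no match needed
  Position 5 ('b'): no match needed
  Position 6 ('c'): no match needed
  Position 7 ('b'): no match needed
Only matched 1/2 characters => not a subsequence

0


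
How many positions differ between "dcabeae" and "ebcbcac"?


Comparing "dcabeae" and "ebcbcac" position by position:
  Position 0: 'd' vs 'e' => DIFFER
  Position 1: 'c' vs 'b' => DIFFER
  Position 2: 'a' vs 'c' => DIFFER
  Position 3: 'b' vs 'b' => same
  Position 4: 'e' vs 'c' => DIFFER
  Position 5: 'a' vs 'a' => same
  Position 6: 'e' vs 'c' => DIFFER
Positions that differ: 5

5


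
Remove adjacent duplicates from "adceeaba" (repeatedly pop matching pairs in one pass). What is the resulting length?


Input: adceeaba
Stack-based adjacent duplicate removal:
  Read 'a': push. Stack: a
  Read 'd': push. Stack: ad
  Read 'c': push. Stack: adc
  Read 'e': push. Stack: adce
  Read 'e': matches stack top 'e' => pop. Stack: adc
  Read 'a': push. Stack: adca
  Read 'b': push. Stack: adcab
  Read 'a': push. Stack: adcaba
Final stack: "adcaba" (length 6)

6


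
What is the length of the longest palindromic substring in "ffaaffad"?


Input: "ffaaffad"
Checking substrings for palindromes:
  [0:6] "ffaaff" (len 6) => palindrome
  [1:5] "faaf" (len 4) => palindrome
  [3:7] "affa" (len 4) => palindrome
  [0:2] "ff" (len 2) => palindrome
  [2:4] "aa" (len 2) => palindrome
  [4:6] "ff" (len 2) => palindrome
Longest palindromic substring: "ffaaff" with length 6

6


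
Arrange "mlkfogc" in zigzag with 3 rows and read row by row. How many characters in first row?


Zigzag "mlkfogc" into 3 rows:
Placing characters:
  'm' => row 0
  'l' => row 1
  'k' => row 2
  'f' => row 1
  'o' => row 0
  'g' => row 1
  'c' => row 2
Rows:
  Row 0: "mo"
  Row 1: "lfg"
  Row 2: "kc"
First row length: 2

2


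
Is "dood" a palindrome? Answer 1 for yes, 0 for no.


Input: dood
Reversed: dood
  Compare pos 0 ('d') with pos 3 ('d'): match
  Compare pos 1 ('o') with pos 2 ('o'): match
Result: palindrome

1


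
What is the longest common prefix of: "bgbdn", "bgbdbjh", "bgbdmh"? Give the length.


Words: bgbdn, bgbdbjh, bgbdmh
  Position 0: all 'b' => match
  Position 1: all 'g' => match
  Position 2: all 'b' => match
  Position 3: all 'd' => match
  Position 4: ('n', 'b', 'm') => mismatch, stop
LCP = "bgbd" (length 4)

4


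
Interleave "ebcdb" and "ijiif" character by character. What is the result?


Interleaving "ebcdb" and "ijiif":
  Position 0: 'e' from first, 'i' from second => "ei"
  Position 1: 'b' from first, 'j' from second => "bj"
  Position 2: 'c' from first, 'i' from second => "ci"
  Position 3: 'd' from first, 'i' from second => "di"
  Position 4: 'b' from first, 'f' from second => "bf"
Result: eibjcidibf

eibjcidibf


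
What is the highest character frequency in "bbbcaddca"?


Input: bbbcaddca
Character counts:
  'a': 2
  'b': 3
  'c': 2
  'd': 2
Maximum frequency: 3

3


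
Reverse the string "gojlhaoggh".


Input: gojlhaoggh
Reading characters right to left:
  Position 9: 'h'
  Position 8: 'g'
  Position 7: 'g'
  Position 6: 'o'
  Position 5: 'a'
  Position 4: 'h'
  Position 3: 'l'
  Position 2: 'j'
  Position 1: 'o'
  Position 0: 'g'
Reversed: hggoahljog

hggoahljog


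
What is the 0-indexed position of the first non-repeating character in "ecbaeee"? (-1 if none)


Input: ecbaeee
Character frequencies:
  'a': 1
  'b': 1
  'c': 1
  'e': 4
Scanning left to right for freq == 1:
  Position 0 ('e'): freq=4, skip
  Position 1 ('c'): unique! => answer = 1

1


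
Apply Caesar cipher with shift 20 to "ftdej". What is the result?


Caesar cipher: shift "ftdej" by 20
  'f' (pos 5) + 20 = pos 25 = 'z'
  't' (pos 19) + 20 = pos 13 = 'n'
  'd' (pos 3) + 20 = pos 23 = 'x'
  'e' (pos 4) + 20 = pos 24 = 'y'
  'j' (pos 9) + 20 = pos 3 = 'd'
Result: znxyd

znxyd


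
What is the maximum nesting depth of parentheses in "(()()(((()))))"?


Input: "(()()(((()))))"
Tracking depth:
  Position 0 '(': depth becomes 1
  Position 1 '(': depth becomes 2
  Position 2 ')': depth becomes 1
  Position 3 '(': depth becomes 2
  Position 4 ')': depth becomes 1
  Position 5 '(': depth becomes 2
  Position 6 '(': depth becomes 3
  Position 7 '(': depth becomes 4
  Position 8 '(': depth becomes 5
  Position 9 ')': depth becomes 4
  Position 10 ')': depth becomes 3
  Position 11 ')': depth becomes 2
  Position 12 ')': depth becomes 1
  Position 13 ')': depth becomes 0
Maximum depth reached: 5

5


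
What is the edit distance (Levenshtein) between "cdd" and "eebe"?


Computing edit distance: "cdd" -> "eebe"
DP table:
           e    e    b    e
      0    1    2    3    4
  c   1    1    2    3    4
  d   2    2    2    3    4
  d   3    3    3    3    4
Edit distance = dp[3][4] = 4

4


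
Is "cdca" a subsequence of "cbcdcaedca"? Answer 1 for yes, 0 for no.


Check if "cdca" is a subsequence of "cbcdcaedca"
Greedy scan:
  Position 0 ('c'): matches sub[0] = 'c'
  Position 1 ('b'): no match needed
  Position 2 ('c'): no match needed
  Position 3 ('d'): matches sub[1] = 'd'
  Position 4 ('c'): matches sub[2] = 'c'
  Position 5 ('a'): matches sub[3] = 'a'
  Position 6 ('e'): no match needed
  Position 7 ('d'): no match needed
  Position 8 ('c'): no match needed
  Position 9 ('a'): no match needed
All 4 characters matched => is a subsequence

1


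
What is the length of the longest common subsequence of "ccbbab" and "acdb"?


LCS of "ccbbab" and "acdb"
DP table:
           a    c    d    b
      0    0    0    0    0
  c   0    0    1    1    1
  c   0    0    1    1    1
  b   0    0    1    1    2
  b   0    0    1    1    2
  a   0    1    1    1    2
  b   0    1    1    1    2
LCS length = dp[6][4] = 2

2


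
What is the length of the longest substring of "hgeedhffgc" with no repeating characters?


Input: "hgeedhffgc"
Sliding window (track last position of each char):
  Position 0 ('h'): window [0,0] length 1 -- new best
  Position 1 ('g'): window [0,1] length 2 -- new best
  Position 2 ('e'): window [0,2] length 3 -- new best
  Position 3 ('e'): repeat (last at 2), move window start to 3
  Position 3 ('e'): window [3,3] length 1
  Position 4 ('d'): window [3,4] length 2
  Position 5 ('h'): window [3,5] length 3
  Position 6 ('f'): window [3,6] length 4 -- new best
  Position 7 ('f'): repeat (last at 6), move window start to 7
  Position 7 ('f'): window [7,7] length 1
  Position 8 ('g'): window [7,8] length 2
  Position 9 ('c'): window [7,9] length 3
Longest substring with no repeats: "edhf" with length 4

4


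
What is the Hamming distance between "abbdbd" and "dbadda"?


Comparing "abbdbd" and "dbadda" position by position:
  Position 0: 'a' vs 'd' => differ
  Position 1: 'b' vs 'b' => same
  Position 2: 'b' vs 'a' => differ
  Position 3: 'd' vs 'd' => same
  Position 4: 'b' vs 'd' => differ
  Position 5: 'd' vs 'a' => differ
Total differences (Hamming distance): 4

4


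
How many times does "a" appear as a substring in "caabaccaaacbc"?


Searching for "a" in "caabaccaaacbc"
Scanning each position:
  Position 0: "c" => no
  Position 1: "a" => MATCH
  Position 2: "a" => MATCH
  Position 3: "b" => no
  Position 4: "a" => MATCH
  Position 5: "c" => no
  Position 6: "c" => no
  Position 7: "a" => MATCH
  Position 8: "a" => MATCH
  Position 9: "a" => MATCH
  Position 10: "c" => no
  Position 11: "b" => no
  Position 12: "c" => no
Total occurrences: 6

6


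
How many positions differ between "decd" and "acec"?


Comparing "decd" and "acec" position by position:
  Position 0: 'd' vs 'a' => DIFFER
  Position 1: 'e' vs 'c' => DIFFER
  Position 2: 'c' vs 'e' => DIFFER
  Position 3: 'd' vs 'c' => DIFFER
Positions that differ: 4

4


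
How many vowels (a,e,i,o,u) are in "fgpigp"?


Input: fgpigp
Checking each character:
  'f' at position 0: consonant
  'g' at position 1: consonant
  'p' at position 2: consonant
  'i' at position 3: vowel (running total: 1)
  'g' at position 4: consonant
  'p' at position 5: consonant
Total vowels: 1

1


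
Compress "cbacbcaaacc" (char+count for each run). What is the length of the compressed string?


Input: cbacbcaaacc
Runs:
  'c' x 1 => "c1"
  'b' x 1 => "b1"
  'a' x 1 => "a1"
  'c' x 1 => "c1"
  'b' x 1 => "b1"
  'c' x 1 => "c1"
  'a' x 3 => "a3"
  'c' x 2 => "c2"
Compressed: "c1b1a1c1b1c1a3c2"
Compressed length: 16

16


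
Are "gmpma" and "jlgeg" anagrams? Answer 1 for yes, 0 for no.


Strings: "gmpma", "jlgeg"
Sorted first:  agmmp
Sorted second: eggjl
Differ at position 0: 'a' vs 'e' => not anagrams

0


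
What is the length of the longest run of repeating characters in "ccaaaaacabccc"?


Input: "ccaaaaacabccc"
Scanning for longest run:
  Position 1 ('c'): continues run of 'c', length=2
  Position 2 ('a'): new char, reset run to 1
  Position 3 ('a'): continues run of 'a', length=2
  Position 4 ('a'): continues run of 'a', length=3
  Position 5 ('a'): continues run of 'a', length=4
  Position 6 ('a'): continues run of 'a', length=5
  Position 7 ('c'): new char, reset run to 1
  Position 8 ('a'): new char, reset run to 1
  Position 9 ('b'): new char, reset run to 1
  Position 10 ('c'): new char, reset run to 1
  Position 11 ('c'): continues run of 'c', length=2
  Position 12 ('c'): continues run of 'c', length=3
Longest run: 'a' with length 5

5


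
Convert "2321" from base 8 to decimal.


Input: "2321" in base 8
Positional expansion:
  Digit '2' (value 2) x 8^3 = 1024
  Digit '3' (value 3) x 8^2 = 192
  Digit '2' (value 2) x 8^1 = 16
  Digit '1' (value 1) x 8^0 = 1
Sum = 1233

1233


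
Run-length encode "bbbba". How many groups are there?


Input: bbbba
Scanning for consecutive runs:
  Group 1: 'b' x 4 (positions 0-3)
  Group 2: 'a' x 1 (positions 4-4)
Total groups: 2

2


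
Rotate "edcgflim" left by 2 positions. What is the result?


Input: "edcgflim", rotate left by 2
First 2 characters: "ed"
Remaining characters: "cgflim"
Concatenate remaining + first: "cgflim" + "ed" = "cgflimed"

cgflimed


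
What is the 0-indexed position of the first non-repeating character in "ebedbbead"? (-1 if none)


Input: ebedbbead
Character frequencies:
  'a': 1
  'b': 3
  'd': 2
  'e': 3
Scanning left to right for freq == 1:
  Position 0 ('e'): freq=3, skip
  Position 1 ('b'): freq=3, skip
  Position 2 ('e'): freq=3, skip
  Position 3 ('d'): freq=2, skip
  Position 4 ('b'): freq=3, skip
  Position 5 ('b'): freq=3, skip
  Position 6 ('e'): freq=3, skip
  Position 7 ('a'): unique! => answer = 7

7


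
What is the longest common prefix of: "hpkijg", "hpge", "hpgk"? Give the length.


Words: hpkijg, hpge, hpgk
  Position 0: all 'h' => match
  Position 1: all 'p' => match
  Position 2: ('k', 'g', 'g') => mismatch, stop
LCP = "hp" (length 2)

2


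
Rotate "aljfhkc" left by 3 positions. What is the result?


Input: "aljfhkc", rotate left by 3
First 3 characters: "alj"
Remaining characters: "fhkc"
Concatenate remaining + first: "fhkc" + "alj" = "fhkcalj"

fhkcalj


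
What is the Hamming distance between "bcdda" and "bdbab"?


Comparing "bcdda" and "bdbab" position by position:
  Position 0: 'b' vs 'b' => same
  Position 1: 'c' vs 'd' => differ
  Position 2: 'd' vs 'b' => differ
  Position 3: 'd' vs 'a' => differ
  Position 4: 'a' vs 'b' => differ
Total differences (Hamming distance): 4

4


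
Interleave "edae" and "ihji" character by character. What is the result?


Interleaving "edae" and "ihji":
  Position 0: 'e' from first, 'i' from second => "ei"
  Position 1: 'd' from first, 'h' from second => "dh"
  Position 2: 'a' from first, 'j' from second => "aj"
  Position 3: 'e' from first, 'i' from second => "ei"
Result: eidhajei

eidhajei


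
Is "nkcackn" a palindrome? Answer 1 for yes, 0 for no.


Input: nkcackn
Reversed: nkcackn
  Compare pos 0 ('n') with pos 6 ('n'): match
  Compare pos 1 ('k') with pos 5 ('k'): match
  Compare pos 2 ('c') with pos 4 ('c'): match
Result: palindrome

1


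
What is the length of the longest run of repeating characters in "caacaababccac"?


Input: "caacaababccac"
Scanning for longest run:
  Position 1 ('a'): new char, reset run to 1
  Position 2 ('a'): continues run of 'a', length=2
  Position 3 ('c'): new char, reset run to 1
  Position 4 ('a'): new char, reset run to 1
  Position 5 ('a'): continues run of 'a', length=2
  Position 6 ('b'): new char, reset run to 1
  Position 7 ('a'): new char, reset run to 1
  Position 8 ('b'): new char, reset run to 1
  Position 9 ('c'): new char, reset run to 1
  Position 10 ('c'): continues run of 'c', length=2
  Position 11 ('a'): new char, reset run to 1
  Position 12 ('c'): new char, reset run to 1
Longest run: 'a' with length 2

2


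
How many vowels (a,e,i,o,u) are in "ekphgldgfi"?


Input: ekphgldgfi
Checking each character:
  'e' at position 0: vowel (running total: 1)
  'k' at position 1: consonant
  'p' at position 2: consonant
  'h' at position 3: consonant
  'g' at position 4: consonant
  'l' at position 5: consonant
  'd' at position 6: consonant
  'g' at position 7: consonant
  'f' at position 8: consonant
  'i' at position 9: vowel (running total: 2)
Total vowels: 2

2


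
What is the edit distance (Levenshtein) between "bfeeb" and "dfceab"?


Computing edit distance: "bfeeb" -> "dfceab"
DP table:
           d    f    c    e    a    b
      0    1    2    3    4    5    6
  b   1    1    2    3    4    5    5
  f   2    2    1    2    3    4    5
  e   3    3    2    2    2    3    4
  e   4    4    3    3    2    3    4
  b   5    5    4    4    3    3    3
Edit distance = dp[5][6] = 3

3


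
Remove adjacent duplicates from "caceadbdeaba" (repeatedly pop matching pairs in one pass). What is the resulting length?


Input: caceadbdeaba
Stack-based adjacent duplicate removal:
  Read 'c': push. Stack: c
  Read 'a': push. Stack: ca
  Read 'c': push. Stack: cac
  Read 'e': push. Stack: cace
  Read 'a': push. Stack: cacea
  Read 'd': push. Stack: cacead
  Read 'b': push. Stack: caceadb
  Read 'd': push. Stack: caceadbd
  Read 'e': push. Stack: caceadbde
  Read 'a': push. Stack: caceadbdea
  Read 'b': push. Stack: caceadbdeab
  Read 'a': push. Stack: caceadbdeaba
Final stack: "caceadbdeaba" (length 12)

12


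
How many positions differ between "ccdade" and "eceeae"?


Comparing "ccdade" and "eceeae" position by position:
  Position 0: 'c' vs 'e' => DIFFER
  Position 1: 'c' vs 'c' => same
  Position 2: 'd' vs 'e' => DIFFER
  Position 3: 'a' vs 'e' => DIFFER
  Position 4: 'd' vs 'a' => DIFFER
  Position 5: 'e' vs 'e' => same
Positions that differ: 4

4
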